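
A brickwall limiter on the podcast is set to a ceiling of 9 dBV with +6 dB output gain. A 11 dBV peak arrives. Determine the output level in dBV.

The limiter clamps the peak to its 9 dBV ceiling.
Output gain then adds 6 dB: 9 + 6 = 15 dBV.

15 dBV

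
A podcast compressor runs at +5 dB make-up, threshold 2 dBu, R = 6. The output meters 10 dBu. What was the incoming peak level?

Remove make-up: 10 − 5 = 5 dBu.
Post-compression overshoot = 5 − 2 = 3 dB.
Before 6:1 compression the overshoot was 3 × 6 = 18 dB, so input = 2 + 18 = 20 dBu.

20 dBu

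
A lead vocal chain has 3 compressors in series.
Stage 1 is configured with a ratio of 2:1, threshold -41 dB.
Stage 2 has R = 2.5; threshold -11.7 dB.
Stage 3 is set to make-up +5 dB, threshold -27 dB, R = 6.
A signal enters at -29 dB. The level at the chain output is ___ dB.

-30 dB

Stage 1: 12 dB above -41 dB, reduced 2:1 to 6 dB above → -35 dB.
Stage 2: below threshold (-35 ≤ -11.7); passes unchanged; output -35 dB.
Stage 3: -35 dB ≤ -27 dB, so stage 3 doesn't engage; make-up brings it to -30 dB.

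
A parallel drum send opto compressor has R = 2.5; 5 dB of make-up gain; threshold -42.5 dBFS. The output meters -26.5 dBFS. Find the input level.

-15 dBFS

Before make-up, the level was -26.5 − 5 = -31.5 dBFS.
The compressed level sits -31.5 − (-42.5) = 11 dB over threshold.
Input overshoot = R × output overshoot = 27.5 dB → input = -42.5 + 27.5 = -15 dBFS.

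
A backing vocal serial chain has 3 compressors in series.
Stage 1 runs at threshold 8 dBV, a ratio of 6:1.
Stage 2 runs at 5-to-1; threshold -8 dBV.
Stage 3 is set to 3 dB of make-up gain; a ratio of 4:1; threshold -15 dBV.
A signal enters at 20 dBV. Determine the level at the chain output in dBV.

Stage 1: 20 dBV is 12 dB over 8 dBV; at 6:1 that becomes 2 dB over, giving 10 dBV.
Stage 2: overshoot 18 dB → 18/5 = 3.6 dB → -4.4 dBV.
Stage 3: -4.4 dBV is 10.6 dB over -15 dBV; at 4:1 that becomes 2.65 dB over, giving -12.35 dBV; +3 dB make-up → -9.35 dBV.

-9.35 dBV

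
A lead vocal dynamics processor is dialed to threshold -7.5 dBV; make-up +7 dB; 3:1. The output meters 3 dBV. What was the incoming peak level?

3 dBV

Remove make-up: 3 − 7 = -4 dBV.
The compressed level sits -4 − (-7.5) = 3.5 dB over threshold.
Undo the ratio: input overshoot = 3.5 × 3 = 10.5 dB, giving input = 3 dBV.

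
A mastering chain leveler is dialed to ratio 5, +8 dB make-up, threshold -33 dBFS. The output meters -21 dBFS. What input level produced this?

-13 dBFS

Before make-up, the level was -21 − 8 = -29 dBFS.
That's 4 dB above the -33 dBFS threshold.
Input overshoot = R × output overshoot = 20 dB → input = -33 + 20 = -13 dBFS.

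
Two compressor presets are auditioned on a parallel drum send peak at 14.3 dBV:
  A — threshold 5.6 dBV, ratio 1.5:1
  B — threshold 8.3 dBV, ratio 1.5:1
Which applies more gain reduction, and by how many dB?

A: 8.7 dB over, compressed to 5.8 dB over, so 2.9 dB of GR.
B: 6 dB over, compressed to 4 dB over, so 2 dB of GR.
A reduces 0.9 dB more.

A, by 0.9 dB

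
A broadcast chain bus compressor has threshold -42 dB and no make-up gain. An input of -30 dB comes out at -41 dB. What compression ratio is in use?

12:1

Input overshoot = -30 − (-42) = 12 dB; output overshoot = -41 − (-42) = 1 dB.
Ratio = 12 / 1 = 12.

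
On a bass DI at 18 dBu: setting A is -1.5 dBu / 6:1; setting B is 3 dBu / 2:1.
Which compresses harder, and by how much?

A, by 8.75 dB

A: overshoot 19.5 dB → output overshoot 3.25 dB → GR 16.25 dB.
B: overshoot 15 dB → output overshoot 7.5 dB → GR 7.5 dB.
A applies 8.75 dB more gain reduction.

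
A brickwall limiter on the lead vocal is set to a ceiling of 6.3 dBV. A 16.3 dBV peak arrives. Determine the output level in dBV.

The limiter clamps the peak to its 6.3 dBV ceiling.

6.3 dBV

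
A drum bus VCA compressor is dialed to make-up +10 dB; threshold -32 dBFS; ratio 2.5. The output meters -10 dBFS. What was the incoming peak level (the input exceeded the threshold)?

Stripping the +10 dB make-up gives -20 dBFS at the gain stage.
Post-compression overshoot = -20 − (-32) = 12 dB.
Before 2.5:1 compression the overshoot was 12 × 2.5 = 30 dB, so input = -32 + 30 = -2 dBFS.

-2 dBFS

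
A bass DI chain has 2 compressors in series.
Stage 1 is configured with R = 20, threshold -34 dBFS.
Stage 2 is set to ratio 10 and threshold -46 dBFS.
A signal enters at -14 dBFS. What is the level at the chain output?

-44.7 dBFS

Stage 1: 20 dB above -34 dBFS, reduced 20:1 to 1 dB above → -33 dBFS.
Stage 2: overshoot 13 dB → 13/10 = 1.3 dB → -44.7 dBFS.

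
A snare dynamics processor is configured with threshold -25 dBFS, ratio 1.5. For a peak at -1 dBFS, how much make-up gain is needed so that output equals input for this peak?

8 dB

Without make-up, output = threshold + overshoot/1.5 = -25 + 16 = -9 dBFS.
Gap to target: 8 dB.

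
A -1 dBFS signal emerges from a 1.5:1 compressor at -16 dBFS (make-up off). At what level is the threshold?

-46 dBFS

Input is 45 dB above T (since output overshoot × R = input overshoot: (-16 − T)·1.5 = -1 − T gives T = -46 dBFS).
Check: -46 + (-1 − (-46))/1.5 = -46 + 30 = -16 dBFS. ✓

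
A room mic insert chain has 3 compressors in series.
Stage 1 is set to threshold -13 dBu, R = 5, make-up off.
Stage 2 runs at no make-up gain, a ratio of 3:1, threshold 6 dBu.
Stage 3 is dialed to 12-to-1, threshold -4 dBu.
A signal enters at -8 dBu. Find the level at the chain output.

-12 dBu

Stage 1: overshoot 5 dB → 5/5 = 1 dB → -12 dBu.
Stage 2: -12 dBu ≤ 6 dBu, so stage 2 doesn't engage; output -12 dBu.
Stage 3: -12 dBu ≤ -4 dBu, so stage 3 doesn't engage; output -12 dBu.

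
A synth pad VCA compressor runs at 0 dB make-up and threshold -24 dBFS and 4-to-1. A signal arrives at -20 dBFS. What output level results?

-23 dBFS

-20 dBFS sits 4 dB over threshold.
The 4 dB excess becomes 1 dB after 4:1 reduction.
Output = -24 + 1 = -23 dBFS.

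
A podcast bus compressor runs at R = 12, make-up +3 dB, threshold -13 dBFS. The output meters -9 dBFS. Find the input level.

-1 dBFS

Stripping the +3 dB make-up gives -12 dBFS at the gain stage.
The compressed level sits -12 − (-13) = 1 dB over threshold.
Before 12:1 compression the overshoot was 1 × 12 = 12 dB, so input = -13 + 12 = -1 dBFS.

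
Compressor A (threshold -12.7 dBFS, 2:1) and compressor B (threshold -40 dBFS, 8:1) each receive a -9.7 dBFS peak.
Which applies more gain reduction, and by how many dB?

A: overshoot 3 dB → output overshoot 1.5 dB → GR 1.5 dB.
B: overshoot 30.3 dB → output overshoot 3.7875 dB → GR 26.5125 dB.
Difference: 25.0125 dB in favour of B.

B, by 25.0125 dB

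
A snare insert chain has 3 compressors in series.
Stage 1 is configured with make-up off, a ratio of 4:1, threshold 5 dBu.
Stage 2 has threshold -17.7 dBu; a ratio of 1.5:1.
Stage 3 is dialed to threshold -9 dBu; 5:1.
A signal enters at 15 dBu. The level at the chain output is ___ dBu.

-7.38 dBu

Stage 1: 10 dB above 5 dBu, reduced 4:1 to 2.5 dB above → 7.5 dBu.
Stage 2: overshoot 25.2 dB → 25.2/1.5 = 16.8 dB → -0.9 dBu.
Stage 3: -0.9 dBu is 8.1 dB over -9 dBu; at 5:1 that becomes 1.62 dB over, giving -7.38 dBu.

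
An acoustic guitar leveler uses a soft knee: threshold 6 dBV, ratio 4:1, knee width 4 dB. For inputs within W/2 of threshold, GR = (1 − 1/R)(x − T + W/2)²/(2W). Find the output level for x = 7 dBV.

6.15625 dBV

x − T + W/2 = 7 − 6 + 2 = 3.
GR = (1 − 1/4) × 3² / 8 = 0.75 × 9 / 8 = 0.84375 dB.
Output = 7 − 0.84375 = 6.15625 dBV.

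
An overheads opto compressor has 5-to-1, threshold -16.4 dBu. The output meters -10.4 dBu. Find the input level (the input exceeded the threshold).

13.6 dBu

Post-compression overshoot = -10.4 − (-16.4) = 6 dB.
Undo the ratio: input overshoot = 6 × 5 = 30 dB, giving input = 13.6 dBu.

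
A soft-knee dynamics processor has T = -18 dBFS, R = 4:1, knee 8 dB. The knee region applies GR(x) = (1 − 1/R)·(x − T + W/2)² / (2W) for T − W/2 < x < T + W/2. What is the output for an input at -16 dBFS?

-17.6875 dBFS

x − T + W/2 = -16 − (-18) + 4 = 6.
GR = (1 − 1/4) × 6² / 16 = 0.75 × 36 / 16 = 1.6875 dB.
Output = -16 − 1.6875 = -17.6875 dBFS.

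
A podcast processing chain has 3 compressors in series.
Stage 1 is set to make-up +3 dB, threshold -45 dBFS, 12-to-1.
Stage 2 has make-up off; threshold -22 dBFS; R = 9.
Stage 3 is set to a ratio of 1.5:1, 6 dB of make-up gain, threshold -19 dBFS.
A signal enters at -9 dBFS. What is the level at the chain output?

-33 dBFS

Stage 1: -9 dBFS is 36 dB over -45 dBFS; at 12:1 that becomes 3 dB over, giving -42 dBFS; +3 dB make-up → -39 dBFS.
Stage 2: -39 dBFS ≤ -22 dBFS, so stage 2 doesn't engage; output -39 dBFS.
Stage 3: -39 dBFS ≤ -19 dBFS, so stage 3 doesn't engage; make-up brings it to -33 dBFS.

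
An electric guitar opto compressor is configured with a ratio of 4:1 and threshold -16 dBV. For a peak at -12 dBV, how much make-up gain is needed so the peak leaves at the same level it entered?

The peak compresses to -16 + 4/4 = -15 dBV.
To reach -12 dBV requires -12 − (-15) = 3 dB of make-up.

3 dB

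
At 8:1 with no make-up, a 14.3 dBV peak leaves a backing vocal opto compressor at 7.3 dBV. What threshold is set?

Gain reduction = 14.3 − 7.3 = 7 dB; output overshoot = GR / (R − 1) = 7 / 7 = 1 dB.
Threshold = output − output overshoot = 7.3 − 1 = 6.3 dBV.

6.3 dBV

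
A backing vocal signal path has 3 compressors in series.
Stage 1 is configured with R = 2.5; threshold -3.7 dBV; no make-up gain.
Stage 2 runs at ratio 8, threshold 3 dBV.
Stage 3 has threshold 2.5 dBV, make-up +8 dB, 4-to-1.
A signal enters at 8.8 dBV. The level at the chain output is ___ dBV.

9.3 dBV

Stage 1: 12.5 dB above -3.7 dBV, reduced 2.5:1 to 5 dB above → 1.3 dBV.
Stage 2: 1.3 dBV ≤ 3 dBV, so stage 2 doesn't engage; output 1.3 dBV.
Stage 3: 1.3 dBV is at or below the 2.5 dBV threshold — no compression; make-up brings it to 9.3 dBV.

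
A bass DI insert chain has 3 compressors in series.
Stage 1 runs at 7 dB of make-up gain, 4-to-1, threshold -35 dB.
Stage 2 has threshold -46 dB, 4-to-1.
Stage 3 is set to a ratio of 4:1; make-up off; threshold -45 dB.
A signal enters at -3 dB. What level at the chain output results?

-43.625 dB

Stage 1: 32 dB above -35 dB, reduced 4:1 to 8 dB above → -27 dB; +7 dB make-up → -20 dB.
Stage 2: overshoot 26 dB → 26/4 = 6.5 dB → -39.5 dB.
Stage 3: -39.5 dB is 5.5 dB over -45 dB; at 4:1 that becomes 1.375 dB over, giving -43.625 dB.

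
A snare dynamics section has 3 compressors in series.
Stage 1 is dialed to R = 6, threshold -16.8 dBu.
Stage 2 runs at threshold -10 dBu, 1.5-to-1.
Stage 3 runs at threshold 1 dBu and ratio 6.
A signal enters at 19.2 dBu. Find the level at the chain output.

-10.8 dBu

Stage 1: overshoot 36 dB → 36/6 = 6 dB → -10.8 dBu.
Stage 2: -10.8 dBu ≤ -10 dBu, so stage 2 doesn't engage; output -10.8 dBu.
Stage 3: below threshold (-10.8 ≤ 1); passes unchanged; output -10.8 dBu.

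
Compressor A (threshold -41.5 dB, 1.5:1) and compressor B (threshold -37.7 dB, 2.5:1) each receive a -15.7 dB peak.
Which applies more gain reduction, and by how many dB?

A: GR = 25.8 − 25.8/1.5 = 8.6 dB.
B: GR = 22 − 22/2.5 = 13.2 dB.
B reduces 4.6 dB more.

B, by 4.6 dB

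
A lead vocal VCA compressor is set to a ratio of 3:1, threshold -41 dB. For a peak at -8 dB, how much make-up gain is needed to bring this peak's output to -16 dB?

14 dB

Overshoot 33 dB → 33/3 = 11 dB after compression, so the compressed level is -41 + 11 = -30 dB.
Make-up = target − compressed = -16 − (-30) = 14 dB.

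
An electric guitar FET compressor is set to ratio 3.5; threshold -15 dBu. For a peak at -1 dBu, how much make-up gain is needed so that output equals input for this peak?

The peak compresses to -15 + 14/3.5 = -11 dBu.
To reach -1 dBu requires -1 − (-11) = 10 dB of make-up.

10 dB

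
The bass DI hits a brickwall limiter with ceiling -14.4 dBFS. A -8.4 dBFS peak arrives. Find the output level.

-14.4 dBFS

A brickwall limiter is an ∞:1 compressor: any input above the ceiling is clamped to -14.4 dBFS.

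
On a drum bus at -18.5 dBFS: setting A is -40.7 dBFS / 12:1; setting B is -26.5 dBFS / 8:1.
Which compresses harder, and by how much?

A: GR = 22.2 − 22.2/12 = 20.35 dB.
B: GR = 8 − 8/8 = 7 dB.
Difference: 13.35 dB in favour of A.

A, by 13.35 dB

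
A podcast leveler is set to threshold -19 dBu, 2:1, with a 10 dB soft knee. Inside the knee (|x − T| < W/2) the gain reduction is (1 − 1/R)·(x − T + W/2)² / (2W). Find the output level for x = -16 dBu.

-17.6 dBu

x − T + W/2 = -16 − (-19) + 5 = 8.
GR = (1 − 1/2) × 8² / 20 = 0.5 × 64 / 20 = 1.6 dB.
Output = -16 − 1.6 = -17.6 dBu.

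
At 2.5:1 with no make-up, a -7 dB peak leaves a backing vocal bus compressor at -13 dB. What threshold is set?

-17 dB

Gain reduction = -7 − (-13) = 6 dB; output overshoot = GR / (R − 1) = 6 / 1.5 = 4 dB.
Threshold = output − output overshoot = -13 − 4 = -17 dB.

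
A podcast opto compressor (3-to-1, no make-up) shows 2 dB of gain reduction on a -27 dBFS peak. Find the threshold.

Input is 3 dB above T (since output overshoot × R = input overshoot: (-29 − T)·3 = -27 − T gives T = -30 dBFS).
Check: -30 + (-27 − (-30))/3 = -30 + 1 = -29 dBFS. ✓

-30 dBFS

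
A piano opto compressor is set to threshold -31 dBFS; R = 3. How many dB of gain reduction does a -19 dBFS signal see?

Overshoot = -19 − (-31) = 12 dB.
A 3:1 ratio leaves 4 dB of that excess.
So the signal is attenuated by 12 − 4 = 8 dB.

8 dB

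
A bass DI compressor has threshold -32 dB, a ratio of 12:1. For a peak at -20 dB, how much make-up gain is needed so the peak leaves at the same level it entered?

11 dB

The peak compresses to -32 + 12/12 = -31 dB.
To reach -20 dB requires -20 − (-31) = 11 dB of make-up.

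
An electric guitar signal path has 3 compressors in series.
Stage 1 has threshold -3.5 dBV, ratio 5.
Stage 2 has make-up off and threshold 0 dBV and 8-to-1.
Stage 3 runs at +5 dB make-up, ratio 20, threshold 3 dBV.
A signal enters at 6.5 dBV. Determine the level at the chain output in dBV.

3.5 dBV

Stage 1: 10 dB above -3.5 dBV, reduced 5:1 to 2 dB above → -1.5 dBV.
Stage 2: below threshold (-1.5 ≤ 0); passes unchanged; output -1.5 dBV.
Stage 3: -1.5 dBV is at or below the 3 dBV threshold — no compression; make-up brings it to 3.5 dBV.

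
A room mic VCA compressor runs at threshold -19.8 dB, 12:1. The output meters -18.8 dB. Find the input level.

The compressed level sits -18.8 − (-19.8) = 1 dB over threshold.
Undo the ratio: input overshoot = 1 × 12 = 12 dB, giving input = -7.8 dB.

-7.8 dB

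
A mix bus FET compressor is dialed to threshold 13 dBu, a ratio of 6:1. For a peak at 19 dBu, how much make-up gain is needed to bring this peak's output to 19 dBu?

5 dB

The peak compresses to 13 + 6/6 = 14 dBu.
To reach 19 dBu requires 19 − 14 = 5 dB of make-up.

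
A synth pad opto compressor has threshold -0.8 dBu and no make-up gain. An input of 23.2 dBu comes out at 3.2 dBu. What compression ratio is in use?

6:1

Input overshoot = 23.2 − (-0.8) = 24 dB; output overshoot = 3.2 − (-0.8) = 4 dB.
Ratio = 24 / 4 = 6.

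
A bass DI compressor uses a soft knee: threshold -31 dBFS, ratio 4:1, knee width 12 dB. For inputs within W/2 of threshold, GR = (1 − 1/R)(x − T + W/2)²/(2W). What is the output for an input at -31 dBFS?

x − T + W/2 = -31 − (-31) + 6 = 6.
GR = (1 − 1/4) × 6² / 24 = 0.75 × 36 / 24 = 1.125 dB.
Output = -31 − 1.125 = -32.125 dBFS.

-32.125 dBFS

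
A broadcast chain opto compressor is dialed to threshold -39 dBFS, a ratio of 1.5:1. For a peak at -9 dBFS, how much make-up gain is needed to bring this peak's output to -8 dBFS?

Without make-up, output = threshold + overshoot/1.5 = -39 + 20 = -19 dBFS.
Gap to target: 11 dB.

11 dB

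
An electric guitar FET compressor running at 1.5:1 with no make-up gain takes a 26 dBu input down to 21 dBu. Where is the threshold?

11 dBu

Let T be the threshold. Output overshoot = (input overshoot)/R, so 21 − T = (26 − T)/1.5.
1.5·(21 − T) = 26 − T → 0.5·T = 31.5 − 26 = 5.5.
T = 5.5/0.5 = 11 dBu.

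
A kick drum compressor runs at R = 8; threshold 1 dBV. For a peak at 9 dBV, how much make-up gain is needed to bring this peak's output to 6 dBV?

4 dB

The peak compresses to 1 + 8/8 = 2 dBV.
To reach 6 dBV requires 6 − 2 = 4 dB of make-up.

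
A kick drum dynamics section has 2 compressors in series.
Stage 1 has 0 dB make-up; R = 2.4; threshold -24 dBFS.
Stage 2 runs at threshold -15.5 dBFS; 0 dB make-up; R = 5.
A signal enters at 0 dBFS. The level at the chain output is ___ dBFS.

-15.2 dBFS

Stage 1: 0 dBFS is 24 dB over -24 dBFS; at 2.4:1 that becomes 10 dB over, giving -14 dBFS.
Stage 2: -14 dBFS is 1.5 dB over -15.5 dBFS; at 5:1 that becomes 0.3 dB over, giving -15.2 dBFS.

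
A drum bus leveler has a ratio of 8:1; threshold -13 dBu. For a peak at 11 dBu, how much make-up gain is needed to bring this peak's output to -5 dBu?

5 dB

The peak compresses to -13 + 24/8 = -10 dBu.
To reach -5 dBu requires -5 − (-10) = 5 dB of make-up.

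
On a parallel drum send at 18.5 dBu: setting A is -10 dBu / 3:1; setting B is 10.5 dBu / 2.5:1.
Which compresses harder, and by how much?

A: GR = 28.5 − 28.5/3 = 19 dB.
B: GR = 8 − 8/2.5 = 4.8 dB.
Difference: 14.2 dB in favour of A.

A, by 14.2 dB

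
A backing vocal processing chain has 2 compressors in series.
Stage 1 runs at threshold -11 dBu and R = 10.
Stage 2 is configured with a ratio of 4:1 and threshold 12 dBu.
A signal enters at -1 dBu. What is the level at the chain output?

Stage 1: -1 dBu is 10 dB over -11 dBu; at 10:1 that becomes 1 dB over, giving -10 dBu.
Stage 2: -10 dBu ≤ 12 dBu, so stage 2 doesn't engage; output -10 dBu.

-10 dBu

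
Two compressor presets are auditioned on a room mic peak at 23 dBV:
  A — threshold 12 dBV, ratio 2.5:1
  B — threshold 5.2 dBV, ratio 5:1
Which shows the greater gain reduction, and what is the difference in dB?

A: GR = 11 − 11/2.5 = 6.6 dB.
B: GR = 17.8 − 17.8/5 = 14.24 dB.
B reduces 7.64 dB more.

B, by 7.64 dB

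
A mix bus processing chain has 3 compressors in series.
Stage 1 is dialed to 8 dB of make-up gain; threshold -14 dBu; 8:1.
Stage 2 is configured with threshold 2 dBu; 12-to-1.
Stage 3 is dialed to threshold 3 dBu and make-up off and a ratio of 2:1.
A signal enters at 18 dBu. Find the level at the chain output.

Stage 1: 18 dBu is 32 dB over -14 dBu; at 8:1 that becomes 4 dB over, giving -10 dBu; +8 dB make-up → -2 dBu.
Stage 2: below threshold (-2 ≤ 2); passes unchanged; output -2 dBu.
Stage 3: -2 dBu is at or below the 3 dBu threshold — no compression; output -2 dBu.

-2 dBu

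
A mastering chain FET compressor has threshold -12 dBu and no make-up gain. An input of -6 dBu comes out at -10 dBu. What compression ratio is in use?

Input overshoot = -6 − (-12) = 6 dB; output overshoot = -10 − (-12) = 2 dB.
Ratio = 6 / 2 = 3.

3:1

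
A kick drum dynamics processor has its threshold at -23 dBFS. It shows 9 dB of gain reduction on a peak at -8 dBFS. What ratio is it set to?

2.5:1

Input overshoot = -8 − (-23) = 15 dB.
Output overshoot = 15 − 9 = 6 dB.
Ratio = input overshoot / output overshoot = 15 / 6 = 2.5.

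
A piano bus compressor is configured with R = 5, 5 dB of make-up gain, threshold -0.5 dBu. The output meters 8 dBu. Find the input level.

17 dBu

Before make-up, the level was 8 − 5 = 3 dBu.
Post-compression overshoot = 3 − (-0.5) = 3.5 dB.
Input overshoot = R × output overshoot = 17.5 dB → input = -0.5 + 17.5 = 17 dBu.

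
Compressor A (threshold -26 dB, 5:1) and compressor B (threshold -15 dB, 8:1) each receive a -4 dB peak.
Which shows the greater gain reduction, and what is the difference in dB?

A: 22 dB over, compressed to 4.4 dB over, so 17.6 dB of GR.
B: 11 dB over, compressed to 1.375 dB over, so 9.625 dB of GR.
A applies 7.975 dB more gain reduction.

A, by 7.975 dB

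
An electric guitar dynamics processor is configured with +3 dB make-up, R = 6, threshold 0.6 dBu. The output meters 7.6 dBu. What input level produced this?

24.6 dBu

Before make-up, the level was 7.6 − 3 = 4.6 dBu.
The compressed level sits 4.6 − 0.6 = 4 dB over threshold.
Input overshoot = R × output overshoot = 24 dB → input = 0.6 + 24 = 24.6 dBu.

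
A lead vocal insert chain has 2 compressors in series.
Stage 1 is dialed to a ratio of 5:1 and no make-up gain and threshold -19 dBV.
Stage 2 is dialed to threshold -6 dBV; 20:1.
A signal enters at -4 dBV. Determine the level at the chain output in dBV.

-16 dBV

Stage 1: overshoot 15 dB → 15/5 = 3 dB → -16 dBV.
Stage 2: -16 dBV ≤ -6 dBV, so stage 2 doesn't engage; output -16 dBV.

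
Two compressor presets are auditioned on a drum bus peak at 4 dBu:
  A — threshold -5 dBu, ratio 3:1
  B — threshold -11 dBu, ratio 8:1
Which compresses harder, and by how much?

A: GR = 9 − 9/3 = 6 dB.
B: GR = 15 − 15/8 = 13.125 dB.
B applies 7.125 dB more gain reduction.

B, by 7.125 dB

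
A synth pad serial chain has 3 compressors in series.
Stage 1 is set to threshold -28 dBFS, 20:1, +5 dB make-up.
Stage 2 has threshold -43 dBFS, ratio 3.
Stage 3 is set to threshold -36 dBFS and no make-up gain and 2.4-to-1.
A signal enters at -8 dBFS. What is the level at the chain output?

Stage 1: 20 dB above -28 dBFS, reduced 20:1 to 1 dB above → -27 dBFS; +5 dB make-up → -22 dBFS.
Stage 2: -22 dBFS is 21 dB over -43 dBFS; at 3:1 that becomes 7 dB over, giving -36 dBFS.
Stage 3: -36 dBFS ≤ -36 dBFS, so stage 3 doesn't engage; output -36 dBFS.

-36 dBFS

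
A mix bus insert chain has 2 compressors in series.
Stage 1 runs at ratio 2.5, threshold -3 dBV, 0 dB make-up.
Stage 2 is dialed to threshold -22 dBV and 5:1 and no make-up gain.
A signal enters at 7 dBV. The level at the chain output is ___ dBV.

-17.4 dBV

Stage 1: 7 dBV is 10 dB over -3 dBV; at 2.5:1 that becomes 4 dB over, giving 1 dBV.
Stage 2: overshoot 23 dB → 23/5 = 4.6 dB → -17.4 dBV.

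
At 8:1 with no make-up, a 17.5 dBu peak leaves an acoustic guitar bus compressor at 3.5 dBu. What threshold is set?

Input is 16 dB above T (since output overshoot × R = input overshoot: (3.5 − T)·8 = 17.5 − T gives T = 1.5 dBu).
Check: 1.5 + (17.5 − 1.5)/8 = 1.5 + 2 = 3.5 dBu. ✓

1.5 dBu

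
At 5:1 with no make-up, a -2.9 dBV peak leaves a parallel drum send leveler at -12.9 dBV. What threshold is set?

-15.4 dBV

Gain reduction = -2.9 − (-12.9) = 10 dB; output overshoot = GR / (R − 1) = 10 / 4 = 2.5 dB.
Threshold = output − output overshoot = -12.9 − 2.5 = -15.4 dBV.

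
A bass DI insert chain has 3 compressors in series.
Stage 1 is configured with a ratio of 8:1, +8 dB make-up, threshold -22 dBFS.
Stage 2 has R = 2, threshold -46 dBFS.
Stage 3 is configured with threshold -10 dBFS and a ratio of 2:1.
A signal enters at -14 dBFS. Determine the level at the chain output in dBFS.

Stage 1: -14 dBFS is 8 dB over -22 dBFS; at 8:1 that becomes 1 dB over, giving -21 dBFS; +8 dB make-up → -13 dBFS.
Stage 2: -13 dBFS is 33 dB over -46 dBFS; at 2:1 that becomes 16.5 dB over, giving -29.5 dBFS.
Stage 3: below threshold (-29.5 ≤ -10); passes unchanged; output -29.5 dBFS.

-29.5 dBFS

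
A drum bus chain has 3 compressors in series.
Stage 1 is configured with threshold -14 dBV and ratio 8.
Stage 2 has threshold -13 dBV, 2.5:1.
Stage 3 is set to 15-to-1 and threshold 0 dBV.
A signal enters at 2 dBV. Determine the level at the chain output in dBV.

Stage 1: overshoot 16 dB → 16/8 = 2 dB → -12 dBV.
Stage 2: 1 dB above -13 dBV, reduced 2.5:1 to 0.4 dB above → -12.6 dBV.
Stage 3: -12.6 dBV is at or below the 0 dBV threshold — no compression; output -12.6 dBV.

-12.6 dBV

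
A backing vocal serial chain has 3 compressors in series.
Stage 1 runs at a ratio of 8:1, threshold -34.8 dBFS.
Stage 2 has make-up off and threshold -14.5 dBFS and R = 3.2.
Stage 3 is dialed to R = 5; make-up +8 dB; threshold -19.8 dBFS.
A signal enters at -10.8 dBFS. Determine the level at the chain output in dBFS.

Stage 1: 24 dB above -34.8 dBFS, reduced 8:1 to 3 dB above → -31.8 dBFS.
Stage 2: below threshold (-31.8 ≤ -14.5); passes unchanged; output -31.8 dBFS.
Stage 3: -31.8 dBFS ≤ -19.8 dBFS, so stage 3 doesn't engage; make-up brings it to -23.8 dBFS.

-23.8 dBFS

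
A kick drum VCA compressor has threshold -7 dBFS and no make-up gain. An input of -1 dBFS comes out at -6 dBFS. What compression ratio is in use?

Input overshoot = -1 − (-7) = 6 dB; output overshoot = -6 − (-7) = 1 dB.
Ratio = 6 / 1 = 6.

6:1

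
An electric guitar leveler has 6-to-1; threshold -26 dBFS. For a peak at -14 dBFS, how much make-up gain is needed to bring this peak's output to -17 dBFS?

The peak compresses to -26 + 12/6 = -24 dBFS.
To reach -17 dBFS requires -17 − (-24) = 7 dB of make-up.

7 dB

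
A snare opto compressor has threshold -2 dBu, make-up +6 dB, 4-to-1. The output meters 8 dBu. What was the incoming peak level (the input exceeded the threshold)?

Before make-up, the level was 8 − 6 = 2 dBu.
Post-compression overshoot = 2 − (-2) = 4 dB.
Undo the ratio: input overshoot = 4 × 4 = 16 dB, giving input = 14 dBu.

14 dBu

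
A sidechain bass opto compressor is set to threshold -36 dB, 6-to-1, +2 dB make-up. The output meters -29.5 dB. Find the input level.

-9 dB

Stripping the +2 dB make-up gives -31.5 dB at the gain stage.
The compressed level sits -31.5 − (-36) = 4.5 dB over threshold.
Input overshoot = R × output overshoot = 27 dB → input = -36 + 27 = -9 dB.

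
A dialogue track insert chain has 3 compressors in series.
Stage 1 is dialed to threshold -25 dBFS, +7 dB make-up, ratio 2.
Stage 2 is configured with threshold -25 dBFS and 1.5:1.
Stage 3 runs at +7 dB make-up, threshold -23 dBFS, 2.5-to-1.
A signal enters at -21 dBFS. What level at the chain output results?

Stage 1: overshoot 4 dB → 4/2 = 2 dB → -23 dBFS; +7 dB make-up → -16 dBFS.
Stage 2: overshoot 9 dB → 9/1.5 = 6 dB → -19 dBFS.
Stage 3: 4 dB above -23 dBFS, reduced 2.5:1 to 1.6 dB above → -21.4 dBFS; +7 dB make-up → -14.4 dBFS.

-14.4 dBFS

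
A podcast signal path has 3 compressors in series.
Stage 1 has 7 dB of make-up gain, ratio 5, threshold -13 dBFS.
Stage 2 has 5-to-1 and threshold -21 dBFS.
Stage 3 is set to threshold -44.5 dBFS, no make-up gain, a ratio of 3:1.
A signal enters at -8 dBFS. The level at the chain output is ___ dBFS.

Stage 1: -8 dBFS is 5 dB over -13 dBFS; at 5:1 that becomes 1 dB over, giving -12 dBFS; +7 dB make-up → -5 dBFS.
Stage 2: -5 dBFS is 16 dB over -21 dBFS; at 5:1 that becomes 3.2 dB over, giving -17.8 dBFS.
Stage 3: -17.8 dBFS is 26.7 dB over -44.5 dBFS; at 3:1 that becomes 8.9 dB over, giving -35.6 dBFS.

-35.6 dBFS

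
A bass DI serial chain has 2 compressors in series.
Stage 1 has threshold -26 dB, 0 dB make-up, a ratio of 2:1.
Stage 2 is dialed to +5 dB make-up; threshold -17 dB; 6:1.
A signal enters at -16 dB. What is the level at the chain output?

-16 dB

Stage 1: -16 dB is 10 dB over -26 dB; at 2:1 that becomes 5 dB over, giving -21 dB.
Stage 2: -21 dB ≤ -17 dB, so stage 2 doesn't engage; make-up brings it to -16 dB.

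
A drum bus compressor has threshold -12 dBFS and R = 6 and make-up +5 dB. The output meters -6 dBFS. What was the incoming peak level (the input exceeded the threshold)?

Remove make-up: -6 − 5 = -11 dBFS.
Post-compression overshoot = -11 − (-12) = 1 dB.
Undo the ratio: input overshoot = 1 × 6 = 6 dB, giving input = -6 dBFS.

-6 dBFS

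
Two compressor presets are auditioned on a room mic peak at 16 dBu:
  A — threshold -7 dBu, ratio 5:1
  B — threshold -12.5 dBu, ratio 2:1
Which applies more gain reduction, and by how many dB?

A, by 4.15 dB

A: 23 dB over, compressed to 4.6 dB over, so 18.4 dB of GR.
B: 28.5 dB over, compressed to 14.25 dB over, so 14.25 dB of GR.
A reduces 4.15 dB more.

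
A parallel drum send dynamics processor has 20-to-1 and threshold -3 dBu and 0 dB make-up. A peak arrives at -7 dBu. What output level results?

-7 dBu is 4 dB below the -3 dBu threshold, so no gain reduction is applied.
Output = input = -7 dBu.

-7 dBu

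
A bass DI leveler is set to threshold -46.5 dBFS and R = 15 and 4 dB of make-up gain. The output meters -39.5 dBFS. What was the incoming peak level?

Before make-up, the level was -39.5 − 4 = -43.5 dBFS.
The compressed level sits -43.5 − (-46.5) = 3 dB over threshold.
Before 15:1 compression the overshoot was 3 × 15 = 45 dB, so input = -46.5 + 45 = -1.5 dBFS.

-1.5 dBFS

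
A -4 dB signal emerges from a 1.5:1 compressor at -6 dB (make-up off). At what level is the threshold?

-10 dB

Let T be the threshold. Output overshoot = (input overshoot)/R, so -6 − T = (-4 − T)/1.5.
1.5·(-6 − T) = -4 − T → 0.5·T = -9 − (-4) = -5.
T = -5/0.5 = -10 dB.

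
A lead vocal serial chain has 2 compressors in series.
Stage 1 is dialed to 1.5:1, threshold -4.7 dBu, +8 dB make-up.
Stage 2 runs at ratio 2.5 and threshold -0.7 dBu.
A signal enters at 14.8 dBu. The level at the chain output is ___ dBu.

6.1 dBu

Stage 1: overshoot 19.5 dB → 19.5/1.5 = 13 dB → 8.3 dBu; +8 dB make-up → 16.3 dBu.
Stage 2: overshoot 17 dB → 17/2.5 = 6.8 dB → 6.1 dBu.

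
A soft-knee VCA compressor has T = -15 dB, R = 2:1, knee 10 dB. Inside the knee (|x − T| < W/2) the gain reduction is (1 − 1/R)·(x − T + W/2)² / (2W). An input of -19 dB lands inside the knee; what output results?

x − T + W/2 = -19 − (-15) + 5 = 1.
GR = (1 − 1/2) × 1² / 20 = 0.5 × 1 / 20 = 0.025 dB.
Output = -19 − 0.025 = -19.025 dB.

-19.025 dB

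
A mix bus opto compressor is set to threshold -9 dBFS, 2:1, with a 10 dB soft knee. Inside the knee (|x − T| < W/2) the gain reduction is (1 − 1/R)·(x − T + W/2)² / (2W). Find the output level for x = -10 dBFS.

x − T + W/2 = -10 − (-9) + 5 = 4.
GR = (1 − 1/2) × 4² / 20 = 0.5 × 16 / 20 = 0.4 dB.
Output = -10 − 0.4 = -10.4 dBFS.

-10.4 dBFS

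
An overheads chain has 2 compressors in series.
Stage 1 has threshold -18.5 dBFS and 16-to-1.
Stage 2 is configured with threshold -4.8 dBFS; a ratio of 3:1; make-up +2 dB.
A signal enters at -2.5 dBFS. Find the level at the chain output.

-15.5 dBFS

Stage 1: 16 dB above -18.5 dBFS, reduced 16:1 to 1 dB above → -17.5 dBFS.
Stage 2: below threshold (-17.5 ≤ -4.8); passes unchanged; make-up brings it to -15.5 dBFS.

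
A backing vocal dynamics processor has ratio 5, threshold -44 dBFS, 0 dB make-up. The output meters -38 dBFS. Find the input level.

That's 6 dB above the -44 dBFS threshold.
Input overshoot = R × output overshoot = 30 dB → input = -44 + 30 = -14 dBFS.

-14 dBFS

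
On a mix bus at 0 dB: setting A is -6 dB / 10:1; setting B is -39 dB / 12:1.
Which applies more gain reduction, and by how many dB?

B, by 30.35 dB

A: 6 dB over, compressed to 0.6 dB over, so 5.4 dB of GR.
B: 39 dB over, compressed to 3.25 dB over, so 35.75 dB of GR.
B applies 30.35 dB more gain reduction.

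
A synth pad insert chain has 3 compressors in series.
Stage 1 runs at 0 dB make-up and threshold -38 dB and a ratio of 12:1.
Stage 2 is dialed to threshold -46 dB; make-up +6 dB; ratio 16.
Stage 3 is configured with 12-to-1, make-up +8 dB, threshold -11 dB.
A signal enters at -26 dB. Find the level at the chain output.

Stage 1: 12 dB above -38 dB, reduced 12:1 to 1 dB above → -37 dB.
Stage 2: -37 dB is 9 dB over -46 dB; at 16:1 that becomes 0.5625 dB over, giving -45.4375 dB; +6 dB make-up → -39.4375 dB.
Stage 3: -39.4375 dB is at or below the -11 dB threshold — no compression; make-up brings it to -31.4375 dB.

-31.4375 dB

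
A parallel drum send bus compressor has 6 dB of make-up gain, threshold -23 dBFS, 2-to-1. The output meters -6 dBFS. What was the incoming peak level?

-1 dBFS

Before make-up, the level was -6 − 6 = -12 dBFS.
The compressed level sits -12 − (-23) = 11 dB over threshold.
Undo the ratio: input overshoot = 11 × 2 = 22 dB, giving input = -1 dBFS.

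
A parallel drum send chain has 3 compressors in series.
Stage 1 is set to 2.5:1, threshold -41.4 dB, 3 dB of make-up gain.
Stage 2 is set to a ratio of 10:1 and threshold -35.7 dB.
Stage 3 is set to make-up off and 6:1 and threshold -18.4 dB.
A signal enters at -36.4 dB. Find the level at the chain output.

Stage 1: overshoot 5 dB → 5/2.5 = 2 dB → -39.4 dB; +3 dB make-up → -36.4 dB.
Stage 2: -36.4 dB ≤ -35.7 dB, so stage 2 doesn't engage; output -36.4 dB.
Stage 3: -36.4 dB ≤ -18.4 dB, so stage 3 doesn't engage; output -36.4 dB.

-36.4 dB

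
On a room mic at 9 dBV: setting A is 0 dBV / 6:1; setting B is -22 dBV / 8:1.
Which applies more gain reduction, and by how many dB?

A: GR = 9 − 9/6 = 7.5 dB.
B: GR = 31 − 31/8 = 27.125 dB.
Difference: 19.625 dB in favour of B.

B, by 19.625 dB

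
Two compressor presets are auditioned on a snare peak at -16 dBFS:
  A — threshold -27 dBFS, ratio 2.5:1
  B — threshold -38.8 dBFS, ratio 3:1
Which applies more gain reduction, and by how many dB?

B, by 8.6 dB

A: GR = 11 − 11/2.5 = 6.6 dB.
B: GR = 22.8 − 22.8/3 = 15.2 dB.
B reduces 8.6 dB more.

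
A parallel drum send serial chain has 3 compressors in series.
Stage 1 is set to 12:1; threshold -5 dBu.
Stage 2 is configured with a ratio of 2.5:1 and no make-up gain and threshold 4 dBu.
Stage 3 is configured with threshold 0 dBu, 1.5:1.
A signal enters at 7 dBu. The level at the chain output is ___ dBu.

-4 dBu

Stage 1: 12 dB above -5 dBu, reduced 12:1 to 1 dB above → -4 dBu.
Stage 2: -4 dBu is at or below the 4 dBu threshold — no compression; output -4 dBu.
Stage 3: -4 dBu is at or below the 0 dBu threshold — no compression; output -4 dBu.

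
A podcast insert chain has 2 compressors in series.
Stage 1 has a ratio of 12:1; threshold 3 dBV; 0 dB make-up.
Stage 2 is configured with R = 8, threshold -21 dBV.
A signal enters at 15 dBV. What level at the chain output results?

Stage 1: 15 dBV is 12 dB over 3 dBV; at 12:1 that becomes 1 dB over, giving 4 dBV.
Stage 2: overshoot 25 dB → 25/8 = 3.125 dB → -17.875 dBV.

-17.875 dBV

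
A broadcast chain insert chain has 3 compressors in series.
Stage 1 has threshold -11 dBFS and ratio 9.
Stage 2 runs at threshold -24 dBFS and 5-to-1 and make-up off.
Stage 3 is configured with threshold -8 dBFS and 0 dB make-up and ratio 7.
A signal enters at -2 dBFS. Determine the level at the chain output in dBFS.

Stage 1: overshoot 9 dB → 9/9 = 1 dB → -10 dBFS.
Stage 2: 14 dB above -24 dBFS, reduced 5:1 to 2.8 dB above → -21.2 dBFS.
Stage 3: below threshold (-21.2 ≤ -8); passes unchanged; output -21.2 dBFS.

-21.2 dBFS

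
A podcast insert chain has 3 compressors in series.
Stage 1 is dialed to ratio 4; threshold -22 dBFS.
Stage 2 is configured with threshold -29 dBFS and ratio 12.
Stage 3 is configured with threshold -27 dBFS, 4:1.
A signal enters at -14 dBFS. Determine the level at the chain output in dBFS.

-28.25 dBFS

Stage 1: 8 dB above -22 dBFS, reduced 4:1 to 2 dB above → -20 dBFS.
Stage 2: 9 dB above -29 dBFS, reduced 12:1 to 0.75 dB above → -28.25 dBFS.
Stage 3: -28.25 dBFS ≤ -27 dBFS, so stage 3 doesn't engage; output -28.25 dBFS.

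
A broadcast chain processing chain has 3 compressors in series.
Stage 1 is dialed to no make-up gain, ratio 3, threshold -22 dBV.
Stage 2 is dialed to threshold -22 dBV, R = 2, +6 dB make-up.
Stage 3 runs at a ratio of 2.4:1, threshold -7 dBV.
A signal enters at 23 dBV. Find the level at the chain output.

Stage 1: overshoot 45 dB → 45/3 = 15 dB → -7 dBV.
Stage 2: overshoot 15 dB → 15/2 = 7.5 dB → -14.5 dBV; +6 dB make-up → -8.5 dBV.
Stage 3: below threshold (-8.5 ≤ -7); passes unchanged; output -8.5 dBV.

-8.5 dBV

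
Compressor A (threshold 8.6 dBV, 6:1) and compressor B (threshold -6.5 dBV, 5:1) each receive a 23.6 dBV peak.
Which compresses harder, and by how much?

A: GR = 15 − 15/6 = 12.5 dB.
B: GR = 30.1 − 30.1/5 = 24.08 dB.
Difference: 11.58 dB in favour of B.

B, by 11.58 dB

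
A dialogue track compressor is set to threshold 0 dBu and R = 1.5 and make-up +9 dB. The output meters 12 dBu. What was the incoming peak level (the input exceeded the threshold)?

4.5 dBu

Before make-up, the level was 12 − 9 = 3 dBu.
The compressed level sits 3 − 0 = 3 dB over threshold.
Before 1.5:1 compression the overshoot was 3 × 1.5 = 4.5 dB, so input = 0 + 4.5 = 4.5 dBu.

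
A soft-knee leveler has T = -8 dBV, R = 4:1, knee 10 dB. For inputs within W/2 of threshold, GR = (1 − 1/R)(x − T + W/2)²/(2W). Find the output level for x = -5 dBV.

-7.4 dBV

x − T + W/2 = -5 − (-8) + 5 = 8.
GR = (1 − 1/4) × 8² / 20 = 0.75 × 64 / 20 = 2.4 dB.
Output = -5 − 2.4 = -7.4 dBV.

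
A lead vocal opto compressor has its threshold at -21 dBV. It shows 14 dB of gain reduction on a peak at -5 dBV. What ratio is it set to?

8:1

Input overshoot = -5 − (-21) = 16 dB.
Output overshoot = 16 − 14 = 2 dB.
Ratio = input overshoot / output overshoot = 16 / 2 = 8.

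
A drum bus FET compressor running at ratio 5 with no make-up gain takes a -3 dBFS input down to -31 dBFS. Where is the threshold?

Let T be the threshold. Output overshoot = (input overshoot)/R, so -31 − T = (-3 − T)/5.
5·(-31 − T) = -3 − T → 4·T = -155 − (-3) = -152.
T = -152/4 = -38 dBFS.

-38 dBFS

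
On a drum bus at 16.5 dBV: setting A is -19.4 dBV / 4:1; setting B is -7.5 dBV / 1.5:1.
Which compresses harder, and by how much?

A, by 18.925 dB

A: overshoot 35.9 dB → output overshoot 8.975 dB → GR 26.925 dB.
B: overshoot 24 dB → output overshoot 16 dB → GR 8 dB.
A applies 18.925 dB more gain reduction.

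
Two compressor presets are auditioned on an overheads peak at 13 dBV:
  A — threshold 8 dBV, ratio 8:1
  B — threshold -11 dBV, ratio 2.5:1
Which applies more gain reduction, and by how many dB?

B, by 10.025 dB

A: 5 dB over, compressed to 0.625 dB over, so 4.375 dB of GR.
B: 24 dB over, compressed to 9.6 dB over, so 14.4 dB of GR.
B reduces 10.025 dB more.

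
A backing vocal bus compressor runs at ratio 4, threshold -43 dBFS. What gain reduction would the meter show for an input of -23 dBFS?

Overshoot = -23 − (-43) = 20 dB.
At 4:1, output sits 20/4 = 5 dB above threshold.
GR = overshoot in − overshoot out = 20 − 5 = 15 dB.

15 dB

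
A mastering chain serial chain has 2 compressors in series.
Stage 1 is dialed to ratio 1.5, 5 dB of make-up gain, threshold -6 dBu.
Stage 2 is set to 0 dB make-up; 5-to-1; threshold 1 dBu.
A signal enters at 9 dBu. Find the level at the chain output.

2.6 dBu

Stage 1: overshoot 15 dB → 15/1.5 = 10 dB → 4 dBu; +5 dB make-up → 9 dBu.
Stage 2: 8 dB above 1 dBu, reduced 5:1 to 1.6 dB above → 2.6 dBu.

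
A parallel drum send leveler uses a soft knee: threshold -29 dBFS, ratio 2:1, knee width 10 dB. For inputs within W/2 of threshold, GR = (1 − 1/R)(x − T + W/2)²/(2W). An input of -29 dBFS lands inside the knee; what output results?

-29.625 dBFS

x − T + W/2 = -29 − (-29) + 5 = 5.
GR = (1 − 1/2) × 5² / 20 = 0.5 × 25 / 20 = 0.625 dB.
Output = -29 − 0.625 = -29.625 dBFS.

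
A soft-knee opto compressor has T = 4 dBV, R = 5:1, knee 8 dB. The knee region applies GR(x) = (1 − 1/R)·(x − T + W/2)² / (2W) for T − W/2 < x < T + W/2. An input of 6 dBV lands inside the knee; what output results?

x − T + W/2 = 6 − 4 + 4 = 6.
GR = (1 − 1/5) × 6² / 16 = 0.8 × 36 / 16 = 1.8 dB.
Output = 6 − 1.8 = 4.2 dBV.

4.2 dBV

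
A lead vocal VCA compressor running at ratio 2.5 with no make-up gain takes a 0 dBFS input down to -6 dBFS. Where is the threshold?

-10 dBFS

Input is 10 dB above T (since output overshoot × R = input overshoot: (-6 − T)·2.5 = 0 − T gives T = -10 dBFS).
Check: -10 + (0 − (-10))/2.5 = -10 + 4 = -6 dBFS. ✓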